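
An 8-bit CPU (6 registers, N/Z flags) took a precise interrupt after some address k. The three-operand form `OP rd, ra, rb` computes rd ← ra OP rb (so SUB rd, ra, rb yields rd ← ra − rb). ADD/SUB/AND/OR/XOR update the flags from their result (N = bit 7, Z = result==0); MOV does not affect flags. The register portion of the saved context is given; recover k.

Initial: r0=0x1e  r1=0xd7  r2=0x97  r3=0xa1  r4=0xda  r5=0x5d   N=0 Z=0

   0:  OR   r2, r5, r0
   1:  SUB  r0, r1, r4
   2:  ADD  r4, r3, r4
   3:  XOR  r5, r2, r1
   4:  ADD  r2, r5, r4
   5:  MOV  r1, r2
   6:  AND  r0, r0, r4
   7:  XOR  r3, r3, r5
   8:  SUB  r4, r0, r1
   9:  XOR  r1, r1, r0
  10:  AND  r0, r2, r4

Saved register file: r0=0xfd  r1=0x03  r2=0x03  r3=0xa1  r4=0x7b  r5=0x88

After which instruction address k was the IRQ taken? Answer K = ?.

K = 5

after  0: r0=0x1e r1=0xd7 r2=0x5f r3=0xa1 r4=0xda r5=0x5d  N=0 Z=0
after  1: r0=0xfd r1=0xd7 r2=0x5f r3=0xa1 r4=0xda r5=0x5d  N=1 Z=0
after  2: r0=0xfd r1=0xd7 r2=0x5f r3=0xa1 r4=0x7b r5=0x5d  N=0 Z=0
after  3: r0=0xfd r1=0xd7 r2=0x5f r3=0xa1 r4=0x7b r5=0x88  N=1 Z=0
after  4: r0=0xfd r1=0xd7 r2=0x03 r3=0xa1 r4=0x7b r5=0x88  N=0 Z=0
after  5: r0=0xfd r1=0x03 r2=0x03 r3=0xa1 r4=0x7b r5=0x88  N=0 Z=0
-- IRQ taken; context saved, return-PC = 6 --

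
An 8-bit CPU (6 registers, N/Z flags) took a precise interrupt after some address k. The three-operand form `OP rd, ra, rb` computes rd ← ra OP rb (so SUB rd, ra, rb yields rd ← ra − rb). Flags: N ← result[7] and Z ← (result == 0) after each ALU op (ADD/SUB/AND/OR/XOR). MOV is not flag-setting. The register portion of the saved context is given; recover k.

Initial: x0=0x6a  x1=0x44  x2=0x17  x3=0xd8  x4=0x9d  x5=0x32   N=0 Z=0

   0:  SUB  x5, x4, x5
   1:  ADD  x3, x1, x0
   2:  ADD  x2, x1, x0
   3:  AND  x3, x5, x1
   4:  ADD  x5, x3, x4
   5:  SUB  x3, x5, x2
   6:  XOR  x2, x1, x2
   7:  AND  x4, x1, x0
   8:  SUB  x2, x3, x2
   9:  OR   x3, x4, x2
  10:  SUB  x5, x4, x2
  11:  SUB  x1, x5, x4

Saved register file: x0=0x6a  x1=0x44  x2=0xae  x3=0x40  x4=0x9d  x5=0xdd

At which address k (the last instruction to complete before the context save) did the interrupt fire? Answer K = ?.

K = 4

after  0: x0=0x6a x1=0x44 x2=0x17 x3=0xd8 x4=0x9d x5=0x6b  N=0 Z=0
after  1: x0=0x6a x1=0x44 x2=0x17 x3=0xae x4=0x9d x5=0x6b  N=1 Z=0
after  2: x0=0x6a x1=0x44 x2=0xae x3=0xae x4=0x9d x5=0x6b  N=1 Z=0
after  3: x0=0x6a x1=0x44 x2=0xae x3=0x40 x4=0x9d x5=0x6b  N=0 Z=0
after  4: x0=0x6a x1=0x44 x2=0xae x3=0x40 x4=0x9d x5=0xdd  N=1 Z=0
-- IRQ taken; context saved, return-PC = 5 --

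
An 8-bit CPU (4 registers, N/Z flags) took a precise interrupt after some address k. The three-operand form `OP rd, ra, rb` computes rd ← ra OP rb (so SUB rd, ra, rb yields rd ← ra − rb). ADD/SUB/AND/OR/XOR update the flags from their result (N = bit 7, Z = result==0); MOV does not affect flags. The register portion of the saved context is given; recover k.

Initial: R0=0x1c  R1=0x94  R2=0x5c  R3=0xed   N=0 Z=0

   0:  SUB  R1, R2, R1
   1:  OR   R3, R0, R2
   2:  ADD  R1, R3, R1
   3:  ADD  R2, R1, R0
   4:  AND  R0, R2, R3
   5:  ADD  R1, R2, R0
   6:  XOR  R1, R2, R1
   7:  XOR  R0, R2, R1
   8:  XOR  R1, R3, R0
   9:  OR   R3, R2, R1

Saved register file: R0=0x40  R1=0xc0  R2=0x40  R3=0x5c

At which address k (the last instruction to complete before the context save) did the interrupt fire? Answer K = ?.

after  0: R0=0x1c R1=0xc8 R2=0x5c R3=0xed  N=1 Z=0
after  1: R0=0x1c R1=0xc8 R2=0x5c R3=0x5c  N=0 Z=0
after  2: R0=0x1c R1=0x24 R2=0x5c R3=0x5c  N=0 Z=0
after  3: R0=0x1c R1=0x24 R2=0x40 R3=0x5c  N=0 Z=0
after  4: R0=0x40 R1=0x24 R2=0x40 R3=0x5c  N=0 Z=0
after  5: R0=0x40 R1=0x80 R2=0x40 R3=0x5c  N=1 Z=0
after  6: R0=0x40 R1=0xc0 R2=0x40 R3=0x5c  N=1 Z=0
-- IRQ taken; context saved, return-PC = 7 --

K = 6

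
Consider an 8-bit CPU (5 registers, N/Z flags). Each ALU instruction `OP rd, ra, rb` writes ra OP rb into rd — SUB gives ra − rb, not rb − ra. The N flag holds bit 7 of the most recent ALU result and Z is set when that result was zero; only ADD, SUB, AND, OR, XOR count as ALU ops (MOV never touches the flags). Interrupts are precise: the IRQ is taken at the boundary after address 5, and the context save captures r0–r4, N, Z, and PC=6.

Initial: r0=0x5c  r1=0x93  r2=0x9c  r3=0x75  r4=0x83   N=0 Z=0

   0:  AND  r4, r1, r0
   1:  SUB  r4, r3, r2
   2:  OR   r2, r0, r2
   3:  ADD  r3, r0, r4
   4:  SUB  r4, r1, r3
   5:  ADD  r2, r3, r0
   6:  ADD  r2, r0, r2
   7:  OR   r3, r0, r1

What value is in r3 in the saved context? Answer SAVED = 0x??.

after  0: r0=0x5c r1=0x93 r2=0x9c r3=0x75 r4=0x10  N=0 Z=0
after  1: r0=0x5c r1=0x93 r2=0x9c r3=0x75 r4=0xd9  N=1 Z=0
after  2: r0=0x5c r1=0x93 r2=0xdc r3=0x75 r4=0xd9  N=1 Z=0
after  3: r0=0x5c r1=0x93 r2=0xdc r3=0x35 r4=0xd9  N=0 Z=0
after  4: r0=0x5c r1=0x93 r2=0xdc r3=0x35 r4=0x5e  N=0 Z=0
after  5: r0=0x5c r1=0x93 r2=0x91 r3=0x35 r4=0x5e  N=1 Z=0
-- IRQ taken; context saved, return-PC = 6 --

SAVED = 0x35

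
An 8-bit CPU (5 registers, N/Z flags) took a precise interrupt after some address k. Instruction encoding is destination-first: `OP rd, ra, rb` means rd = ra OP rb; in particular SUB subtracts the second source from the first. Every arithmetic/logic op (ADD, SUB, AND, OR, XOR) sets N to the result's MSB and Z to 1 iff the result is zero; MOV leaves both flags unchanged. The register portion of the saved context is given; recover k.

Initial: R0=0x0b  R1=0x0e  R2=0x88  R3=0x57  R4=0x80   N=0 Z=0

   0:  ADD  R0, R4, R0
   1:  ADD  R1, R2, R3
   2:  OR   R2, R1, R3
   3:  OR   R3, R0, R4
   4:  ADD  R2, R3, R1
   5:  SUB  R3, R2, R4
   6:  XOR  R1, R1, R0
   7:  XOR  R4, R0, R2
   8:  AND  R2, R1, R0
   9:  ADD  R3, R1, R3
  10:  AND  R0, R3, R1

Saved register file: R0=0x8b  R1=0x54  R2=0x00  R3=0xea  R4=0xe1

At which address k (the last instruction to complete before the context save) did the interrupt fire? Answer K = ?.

K = 8

after  0: R0=0x8b R1=0x0e R2=0x88 R3=0x57 R4=0x80  N=1 Z=0
after  1: R0=0x8b R1=0xdf R2=0x88 R3=0x57 R4=0x80  N=1 Z=0
after  2: R0=0x8b R1=0xdf R2=0xdf R3=0x57 R4=0x80  N=1 Z=0
after  3: R0=0x8b R1=0xdf R2=0xdf R3=0x8b R4=0x80  N=1 Z=0
after  4: R0=0x8b R1=0xdf R2=0x6a R3=0x8b R4=0x80  N=0 Z=0
after  5: R0=0x8b R1=0xdf R2=0x6a R3=0xea R4=0x80  N=1 Z=0
after  6: R0=0x8b R1=0x54 R2=0x6a R3=0xea R4=0x80  N=0 Z=0
after  7: R0=0x8b R1=0x54 R2=0x6a R3=0xea R4=0xe1  N=1 Z=0
after  8: R0=0x8b R1=0x54 R2=0x00 R3=0xea R4=0xe1  N=0 Z=1
-- IRQ taken; context saved, return-PC = 9 --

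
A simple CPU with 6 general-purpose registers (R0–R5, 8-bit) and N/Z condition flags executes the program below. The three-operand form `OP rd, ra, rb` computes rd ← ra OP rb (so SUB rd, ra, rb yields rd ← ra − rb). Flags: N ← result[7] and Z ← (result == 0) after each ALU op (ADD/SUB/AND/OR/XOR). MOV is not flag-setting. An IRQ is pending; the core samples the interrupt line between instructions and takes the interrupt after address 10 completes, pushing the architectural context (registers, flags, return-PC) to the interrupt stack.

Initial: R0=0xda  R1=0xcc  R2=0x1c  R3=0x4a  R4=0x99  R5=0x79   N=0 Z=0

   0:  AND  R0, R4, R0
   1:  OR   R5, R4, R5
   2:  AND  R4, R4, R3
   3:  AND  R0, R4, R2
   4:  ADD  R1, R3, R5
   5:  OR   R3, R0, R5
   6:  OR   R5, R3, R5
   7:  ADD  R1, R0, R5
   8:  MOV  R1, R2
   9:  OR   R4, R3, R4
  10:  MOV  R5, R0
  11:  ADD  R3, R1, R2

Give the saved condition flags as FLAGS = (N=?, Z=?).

FLAGS = (N=1, Z=0)

after  0: R0=0x98 R1=0xcc R2=0x1c R3=0x4a R4=0x99 R5=0x79  N=1 Z=0
after  1: R0=0x98 R1=0xcc R2=0x1c R3=0x4a R4=0x99 R5=0xf9  N=1 Z=0
after  2: R0=0x98 R1=0xcc R2=0x1c R3=0x4a R4=0x08 R5=0xf9  N=0 Z=0
after  3: R0=0x08 R1=0xcc R2=0x1c R3=0x4a R4=0x08 R5=0xf9  N=0 Z=0
after  4: R0=0x08 R1=0x43 R2=0x1c R3=0x4a R4=0x08 R5=0xf9  N=0 Z=0
after  5: R0=0x08 R1=0x43 R2=0x1c R3=0xf9 R4=0x08 R5=0xf9  N=1 Z=0
after  6: R0=0x08 R1=0x43 R2=0x1c R3=0xf9 R4=0x08 R5=0xf9  N=1 Z=0
after  7: R0=0x08 R1=0x01 R2=0x1c R3=0xf9 R4=0x08 R5=0xf9  N=0 Z=0
after  8: R0=0x08 R1=0x1c R2=0x1c R3=0xf9 R4=0x08 R5=0xf9  N=0 Z=0
after  9: R0=0x08 R1=0x1c R2=0x1c R3=0xf9 R4=0xf9 R5=0xf9  N=1 Z=0
after 10: R0=0x08 R1=0x1c R2=0x1c R3=0xf9 R4=0xf9 R5=0x08  N=1 Z=0
-- IRQ taken; context saved, return-PC = 11 --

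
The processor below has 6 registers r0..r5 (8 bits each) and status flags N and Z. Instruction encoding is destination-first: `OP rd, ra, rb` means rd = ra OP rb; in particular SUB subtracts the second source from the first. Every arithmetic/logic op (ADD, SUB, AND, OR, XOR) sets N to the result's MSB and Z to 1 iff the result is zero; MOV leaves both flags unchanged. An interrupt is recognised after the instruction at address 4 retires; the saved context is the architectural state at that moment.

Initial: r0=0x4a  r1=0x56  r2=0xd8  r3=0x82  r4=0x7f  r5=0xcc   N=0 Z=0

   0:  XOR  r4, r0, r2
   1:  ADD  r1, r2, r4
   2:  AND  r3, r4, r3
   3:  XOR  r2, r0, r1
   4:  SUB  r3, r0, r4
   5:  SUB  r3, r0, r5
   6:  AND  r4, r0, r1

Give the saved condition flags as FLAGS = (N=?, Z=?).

after  0: r0=0x4a r1=0x56 r2=0xd8 r3=0x82 r4=0x92 r5=0xcc  N=1 Z=0
after  1: r0=0x4a r1=0x6a r2=0xd8 r3=0x82 r4=0x92 r5=0xcc  N=0 Z=0
after  2: r0=0x4a r1=0x6a r2=0xd8 r3=0x82 r4=0x92 r5=0xcc  N=1 Z=0
after  3: r0=0x4a r1=0x6a r2=0x20 r3=0x82 r4=0x92 r5=0xcc  N=0 Z=0
after  4: r0=0x4a r1=0x6a r2=0x20 r3=0xb8 r4=0x92 r5=0xcc  N=1 Z=0
-- IRQ taken; context saved, return-PC = 5 --

FLAGS = (N=1, Z=0)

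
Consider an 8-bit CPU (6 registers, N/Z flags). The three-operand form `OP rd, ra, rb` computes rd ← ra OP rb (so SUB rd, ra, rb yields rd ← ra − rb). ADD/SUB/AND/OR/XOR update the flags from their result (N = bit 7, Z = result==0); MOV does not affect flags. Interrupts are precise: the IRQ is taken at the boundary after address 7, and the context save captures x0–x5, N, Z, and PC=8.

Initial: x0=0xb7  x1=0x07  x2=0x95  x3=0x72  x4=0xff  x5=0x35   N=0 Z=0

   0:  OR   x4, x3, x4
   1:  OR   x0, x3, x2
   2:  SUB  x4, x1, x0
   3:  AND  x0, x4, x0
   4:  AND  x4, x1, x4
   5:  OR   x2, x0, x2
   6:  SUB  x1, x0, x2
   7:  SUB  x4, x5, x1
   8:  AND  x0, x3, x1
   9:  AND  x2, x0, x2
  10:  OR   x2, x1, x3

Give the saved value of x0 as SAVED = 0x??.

SAVED = 0x10

after  0: x0=0xb7 x1=0x07 x2=0x95 x3=0x72 x4=0xff x5=0x35  N=1 Z=0
after  1: x0=0xf7 x1=0x07 x2=0x95 x3=0x72 x4=0xff x5=0x35  N=1 Z=0
after  2: x0=0xf7 x1=0x07 x2=0x95 x3=0x72 x4=0x10 x5=0x35  N=0 Z=0
after  3: x0=0x10 x1=0x07 x2=0x95 x3=0x72 x4=0x10 x5=0x35  N=0 Z=0
after  4: x0=0x10 x1=0x07 x2=0x95 x3=0x72 x4=0x00 x5=0x35  N=0 Z=1
after  5: x0=0x10 x1=0x07 x2=0x95 x3=0x72 x4=0x00 x5=0x35  N=1 Z=0
after  6: x0=0x10 x1=0x7b x2=0x95 x3=0x72 x4=0x00 x5=0x35  N=0 Z=0
after  7: x0=0x10 x1=0x7b x2=0x95 x3=0x72 x4=0xba x5=0x35  N=1 Z=0
-- IRQ taken; context saved, return-PC = 8 --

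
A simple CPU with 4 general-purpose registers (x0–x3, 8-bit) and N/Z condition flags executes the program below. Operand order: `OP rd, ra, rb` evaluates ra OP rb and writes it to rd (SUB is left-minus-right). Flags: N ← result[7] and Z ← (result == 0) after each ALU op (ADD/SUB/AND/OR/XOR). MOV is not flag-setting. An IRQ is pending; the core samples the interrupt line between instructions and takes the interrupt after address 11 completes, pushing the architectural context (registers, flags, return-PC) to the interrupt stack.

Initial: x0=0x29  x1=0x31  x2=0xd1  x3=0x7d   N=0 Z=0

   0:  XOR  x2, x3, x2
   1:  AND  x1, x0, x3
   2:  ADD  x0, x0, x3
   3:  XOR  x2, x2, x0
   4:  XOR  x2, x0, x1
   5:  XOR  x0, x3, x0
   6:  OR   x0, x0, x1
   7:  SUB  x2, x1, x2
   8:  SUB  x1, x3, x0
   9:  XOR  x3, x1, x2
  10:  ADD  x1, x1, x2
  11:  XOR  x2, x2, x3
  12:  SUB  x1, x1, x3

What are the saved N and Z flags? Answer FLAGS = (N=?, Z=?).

FLAGS = (N=1, Z=0)

after  0: x0=0x29 x1=0x31 x2=0xac x3=0x7d  N=1 Z=0
after  1: x0=0x29 x1=0x29 x2=0xac x3=0x7d  N=0 Z=0
after  2: x0=0xa6 x1=0x29 x2=0xac x3=0x7d  N=1 Z=0
after  3: x0=0xa6 x1=0x29 x2=0x0a x3=0x7d  N=0 Z=0
after  4: x0=0xa6 x1=0x29 x2=0x8f x3=0x7d  N=1 Z=0
after  5: x0=0xdb x1=0x29 x2=0x8f x3=0x7d  N=1 Z=0
after  6: x0=0xfb x1=0x29 x2=0x8f x3=0x7d  N=1 Z=0
after  7: x0=0xfb x1=0x29 x2=0x9a x3=0x7d  N=1 Z=0
after  8: x0=0xfb x1=0x82 x2=0x9a x3=0x7d  N=1 Z=0
after  9: x0=0xfb x1=0x82 x2=0x9a x3=0x18  N=0 Z=0
after 10: x0=0xfb x1=0x1c x2=0x9a x3=0x18  N=0 Z=0
after 11: x0=0xfb x1=0x1c x2=0x82 x3=0x18  N=1 Z=0
-- IRQ taken; context saved, return-PC = 12 --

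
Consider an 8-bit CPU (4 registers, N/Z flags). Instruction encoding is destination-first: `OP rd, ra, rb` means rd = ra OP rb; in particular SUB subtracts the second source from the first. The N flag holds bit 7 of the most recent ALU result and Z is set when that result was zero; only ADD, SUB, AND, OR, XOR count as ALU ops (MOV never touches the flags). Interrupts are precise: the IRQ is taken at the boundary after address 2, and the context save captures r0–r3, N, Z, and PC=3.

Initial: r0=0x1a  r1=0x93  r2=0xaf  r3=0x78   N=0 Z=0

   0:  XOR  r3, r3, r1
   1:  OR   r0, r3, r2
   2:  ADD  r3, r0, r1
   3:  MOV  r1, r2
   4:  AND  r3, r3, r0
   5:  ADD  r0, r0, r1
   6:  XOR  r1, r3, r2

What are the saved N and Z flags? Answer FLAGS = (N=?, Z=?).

after  0: r0=0x1a r1=0x93 r2=0xaf r3=0xeb  N=1 Z=0
after  1: r0=0xef r1=0x93 r2=0xaf r3=0xeb  N=1 Z=0
after  2: r0=0xef r1=0x93 r2=0xaf r3=0x82  N=1 Z=0
-- IRQ taken; context saved, return-PC = 3 --

FLAGS = (N=1, Z=0)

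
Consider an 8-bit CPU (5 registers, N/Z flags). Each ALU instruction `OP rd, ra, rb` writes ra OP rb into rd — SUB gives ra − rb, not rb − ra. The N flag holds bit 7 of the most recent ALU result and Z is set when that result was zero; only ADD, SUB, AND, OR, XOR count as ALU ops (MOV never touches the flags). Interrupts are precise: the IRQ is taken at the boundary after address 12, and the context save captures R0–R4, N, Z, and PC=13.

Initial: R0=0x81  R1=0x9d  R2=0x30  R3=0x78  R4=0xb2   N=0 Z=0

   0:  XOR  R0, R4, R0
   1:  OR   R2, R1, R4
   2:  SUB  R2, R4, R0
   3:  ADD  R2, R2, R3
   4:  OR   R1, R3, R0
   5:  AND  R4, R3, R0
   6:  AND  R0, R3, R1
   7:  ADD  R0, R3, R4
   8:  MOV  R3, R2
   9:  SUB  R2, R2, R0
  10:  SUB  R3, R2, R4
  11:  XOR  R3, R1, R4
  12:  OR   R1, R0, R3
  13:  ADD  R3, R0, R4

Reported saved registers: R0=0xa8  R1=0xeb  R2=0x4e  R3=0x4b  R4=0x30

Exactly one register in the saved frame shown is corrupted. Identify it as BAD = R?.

after  0: R0=0x33 R1=0x9d R2=0x30 R3=0x78 R4=0xb2  N=0 Z=0
after  1: R0=0x33 R1=0x9d R2=0xbf R3=0x78 R4=0xb2  N=1 Z=0
after  2: R0=0x33 R1=0x9d R2=0x7f R3=0x78 R4=0xb2  N=0 Z=0
after  3: R0=0x33 R1=0x9d R2=0xf7 R3=0x78 R4=0xb2  N=1 Z=0
after  4: R0=0x33 R1=0x7b R2=0xf7 R3=0x78 R4=0xb2  N=0 Z=0
after  5: R0=0x33 R1=0x7b R2=0xf7 R3=0x78 R4=0x30  N=0 Z=0
after  6: R0=0x78 R1=0x7b R2=0xf7 R3=0x78 R4=0x30  N=0 Z=0
after  7: R0=0xa8 R1=0x7b R2=0xf7 R3=0x78 R4=0x30  N=1 Z=0
after  8: R0=0xa8 R1=0x7b R2=0xf7 R3=0xf7 R4=0x30  N=1 Z=0
after  9: R0=0xa8 R1=0x7b R2=0x4f R3=0xf7 R4=0x30  N=0 Z=0
after 10: R0=0xa8 R1=0x7b R2=0x4f R3=0x1f R4=0x30  N=0 Z=0
after 11: R0=0xa8 R1=0x7b R2=0x4f R3=0x4b R4=0x30  N=0 Z=0
after 12: R0=0xa8 R1=0xeb R2=0x4f R3=0x4b R4=0x30  N=1 Z=0
-- IRQ taken; context saved, return-PC = 13 --
mismatch: R2: reported 0x4e vs actual 0x4f

BAD = R2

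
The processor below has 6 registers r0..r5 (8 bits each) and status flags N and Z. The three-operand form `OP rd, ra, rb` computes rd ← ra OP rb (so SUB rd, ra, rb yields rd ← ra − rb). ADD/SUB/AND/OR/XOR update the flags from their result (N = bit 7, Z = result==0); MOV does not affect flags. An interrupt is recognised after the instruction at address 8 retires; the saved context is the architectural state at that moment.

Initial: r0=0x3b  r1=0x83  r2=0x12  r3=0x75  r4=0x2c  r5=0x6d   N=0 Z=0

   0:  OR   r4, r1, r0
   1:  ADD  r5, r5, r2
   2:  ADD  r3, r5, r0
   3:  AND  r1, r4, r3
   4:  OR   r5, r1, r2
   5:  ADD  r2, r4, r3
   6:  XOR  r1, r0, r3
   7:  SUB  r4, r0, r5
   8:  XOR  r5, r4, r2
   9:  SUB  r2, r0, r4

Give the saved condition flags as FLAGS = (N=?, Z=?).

FLAGS = (N=1, Z=0)

after  0: r0=0x3b r1=0x83 r2=0x12 r3=0x75 r4=0xbb r5=0x6d  N=1 Z=0
after  1: r0=0x3b r1=0x83 r2=0x12 r3=0x75 r4=0xbb r5=0x7f  N=0 Z=0
after  2: r0=0x3b r1=0x83 r2=0x12 r3=0xba r4=0xbb r5=0x7f  N=1 Z=0
after  3: r0=0x3b r1=0xba r2=0x12 r3=0xba r4=0xbb r5=0x7f  N=1 Z=0
after  4: r0=0x3b r1=0xba r2=0x12 r3=0xba r4=0xbb r5=0xba  N=1 Z=0
after  5: r0=0x3b r1=0xba r2=0x75 r3=0xba r4=0xbb r5=0xba  N=0 Z=0
after  6: r0=0x3b r1=0x81 r2=0x75 r3=0xba r4=0xbb r5=0xba  N=1 Z=0
after  7: r0=0x3b r1=0x81 r2=0x75 r3=0xba r4=0x81 r5=0xba  N=1 Z=0
after  8: r0=0x3b r1=0x81 r2=0x75 r3=0xba r4=0x81 r5=0xf4  N=1 Z=0
-- IRQ taken; context saved, return-PC = 9 --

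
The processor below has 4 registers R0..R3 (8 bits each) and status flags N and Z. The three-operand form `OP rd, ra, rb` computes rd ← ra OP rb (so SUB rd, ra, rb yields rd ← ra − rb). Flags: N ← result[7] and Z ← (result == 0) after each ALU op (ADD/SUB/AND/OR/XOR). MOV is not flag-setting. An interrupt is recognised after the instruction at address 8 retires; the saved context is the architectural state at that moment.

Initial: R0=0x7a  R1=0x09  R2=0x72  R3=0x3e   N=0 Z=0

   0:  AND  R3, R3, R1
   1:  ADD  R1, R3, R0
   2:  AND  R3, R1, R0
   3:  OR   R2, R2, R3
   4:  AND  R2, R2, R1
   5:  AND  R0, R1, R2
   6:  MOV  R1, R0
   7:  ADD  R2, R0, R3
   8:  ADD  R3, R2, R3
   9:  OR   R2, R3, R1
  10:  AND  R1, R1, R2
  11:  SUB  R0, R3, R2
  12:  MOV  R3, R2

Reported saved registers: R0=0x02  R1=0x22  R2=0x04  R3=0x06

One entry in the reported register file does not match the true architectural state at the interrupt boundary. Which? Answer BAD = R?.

after  0: R0=0x7a R1=0x09 R2=0x72 R3=0x08  N=0 Z=0
after  1: R0=0x7a R1=0x82 R2=0x72 R3=0x08  N=1 Z=0
after  2: R0=0x7a R1=0x82 R2=0x72 R3=0x02  N=0 Z=0
after  3: R0=0x7a R1=0x82 R2=0x72 R3=0x02  N=0 Z=0
after  4: R0=0x7a R1=0x82 R2=0x02 R3=0x02  N=0 Z=0
after  5: R0=0x02 R1=0x82 R2=0x02 R3=0x02  N=0 Z=0
after  6: R0=0x02 R1=0x02 R2=0x02 R3=0x02  N=0 Z=0
after  7: R0=0x02 R1=0x02 R2=0x04 R3=0x02  N=0 Z=0
after  8: R0=0x02 R1=0x02 R2=0x04 R3=0x06  N=0 Z=0
-- IRQ taken; context saved, return-PC = 9 --
mismatch: R1: reported 0x22 vs actual 0x02

BAD = R1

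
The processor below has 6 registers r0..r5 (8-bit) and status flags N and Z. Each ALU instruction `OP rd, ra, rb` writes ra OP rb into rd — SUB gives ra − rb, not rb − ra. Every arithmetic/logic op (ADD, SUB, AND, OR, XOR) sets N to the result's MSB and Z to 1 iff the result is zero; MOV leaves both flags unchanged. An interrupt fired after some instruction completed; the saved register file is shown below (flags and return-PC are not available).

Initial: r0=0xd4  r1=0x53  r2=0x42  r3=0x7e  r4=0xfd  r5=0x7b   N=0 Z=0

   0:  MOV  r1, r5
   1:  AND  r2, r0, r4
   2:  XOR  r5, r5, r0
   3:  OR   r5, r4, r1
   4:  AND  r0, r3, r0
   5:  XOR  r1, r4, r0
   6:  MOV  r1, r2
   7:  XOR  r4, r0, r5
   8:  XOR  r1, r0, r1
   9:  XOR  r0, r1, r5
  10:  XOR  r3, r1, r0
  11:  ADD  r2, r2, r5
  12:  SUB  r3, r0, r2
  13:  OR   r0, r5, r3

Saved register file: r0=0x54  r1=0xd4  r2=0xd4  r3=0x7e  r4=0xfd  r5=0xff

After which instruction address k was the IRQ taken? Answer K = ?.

K = 6

after  0: r0=0xd4 r1=0x7b r2=0x42 r3=0x7e r4=0xfd r5=0x7b  N=0 Z=0
after  1: r0=0xd4 r1=0x7b r2=0xd4 r3=0x7e r4=0xfd r5=0x7b  N=1 Z=0
after  2: r0=0xd4 r1=0x7b r2=0xd4 r3=0x7e r4=0xfd r5=0xaf  N=1 Z=0
after  3: r0=0xd4 r1=0x7b r2=0xd4 r3=0x7e r4=0xfd r5=0xff  N=1 Z=0
after  4: r0=0x54 r1=0x7b r2=0xd4 r3=0x7e r4=0xfd r5=0xff  N=0 Z=0
after  5: r0=0x54 r1=0xa9 r2=0xd4 r3=0x7e r4=0xfd r5=0xff  N=1 Z=0
after  6: r0=0x54 r1=0xd4 r2=0xd4 r3=0x7e r4=0xfd r5=0xff  N=1 Z=0
-- IRQ taken; context saved, return-PC = 7 --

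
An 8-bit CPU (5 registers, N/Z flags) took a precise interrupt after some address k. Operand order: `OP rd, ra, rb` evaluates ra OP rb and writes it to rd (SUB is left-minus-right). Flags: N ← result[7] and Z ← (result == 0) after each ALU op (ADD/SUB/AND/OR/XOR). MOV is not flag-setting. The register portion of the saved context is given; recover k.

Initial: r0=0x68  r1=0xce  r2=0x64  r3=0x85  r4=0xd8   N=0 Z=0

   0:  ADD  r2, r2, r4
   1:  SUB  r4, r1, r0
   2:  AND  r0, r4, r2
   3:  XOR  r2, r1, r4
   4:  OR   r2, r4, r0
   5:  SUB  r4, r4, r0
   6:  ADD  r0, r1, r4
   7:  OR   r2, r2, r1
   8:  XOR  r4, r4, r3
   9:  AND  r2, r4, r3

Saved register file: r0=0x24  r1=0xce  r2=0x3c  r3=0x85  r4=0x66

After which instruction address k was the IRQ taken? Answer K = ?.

after  0: r0=0x68 r1=0xce r2=0x3c r3=0x85 r4=0xd8  N=0 Z=0
after  1: r0=0x68 r1=0xce r2=0x3c r3=0x85 r4=0x66  N=0 Z=0
after  2: r0=0x24 r1=0xce r2=0x3c r3=0x85 r4=0x66  N=0 Z=0
-- IRQ taken; context saved, return-PC = 3 --

K = 2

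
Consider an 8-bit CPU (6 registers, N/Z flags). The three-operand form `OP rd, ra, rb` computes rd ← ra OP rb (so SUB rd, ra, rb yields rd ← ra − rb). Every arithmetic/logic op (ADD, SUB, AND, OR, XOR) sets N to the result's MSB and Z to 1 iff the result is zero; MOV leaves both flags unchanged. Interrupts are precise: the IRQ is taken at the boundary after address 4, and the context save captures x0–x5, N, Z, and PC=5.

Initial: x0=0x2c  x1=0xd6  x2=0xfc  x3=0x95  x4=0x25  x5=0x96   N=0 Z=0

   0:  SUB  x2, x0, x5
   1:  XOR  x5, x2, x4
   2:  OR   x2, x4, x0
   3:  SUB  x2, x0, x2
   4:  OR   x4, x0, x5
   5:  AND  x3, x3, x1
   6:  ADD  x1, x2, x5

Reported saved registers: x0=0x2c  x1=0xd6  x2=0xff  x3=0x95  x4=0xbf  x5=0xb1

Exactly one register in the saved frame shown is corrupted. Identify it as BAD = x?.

BAD = x5

after  0: x0=0x2c x1=0xd6 x2=0x96 x3=0x95 x4=0x25 x5=0x96  N=1 Z=0
after  1: x0=0x2c x1=0xd6 x2=0x96 x3=0x95 x4=0x25 x5=0xb3  N=1 Z=0
after  2: x0=0x2c x1=0xd6 x2=0x2d x3=0x95 x4=0x25 x5=0xb3  N=0 Z=0
after  3: x0=0x2c x1=0xd6 x2=0xff x3=0x95 x4=0x25 x5=0xb3  N=1 Z=0
after  4: x0=0x2c x1=0xd6 x2=0xff x3=0x95 x4=0xbf x5=0xb3  N=1 Z=0
-- IRQ taken; context saved, return-PC = 5 --
mismatch: x5: reported 0xb1 vs actual 0xb3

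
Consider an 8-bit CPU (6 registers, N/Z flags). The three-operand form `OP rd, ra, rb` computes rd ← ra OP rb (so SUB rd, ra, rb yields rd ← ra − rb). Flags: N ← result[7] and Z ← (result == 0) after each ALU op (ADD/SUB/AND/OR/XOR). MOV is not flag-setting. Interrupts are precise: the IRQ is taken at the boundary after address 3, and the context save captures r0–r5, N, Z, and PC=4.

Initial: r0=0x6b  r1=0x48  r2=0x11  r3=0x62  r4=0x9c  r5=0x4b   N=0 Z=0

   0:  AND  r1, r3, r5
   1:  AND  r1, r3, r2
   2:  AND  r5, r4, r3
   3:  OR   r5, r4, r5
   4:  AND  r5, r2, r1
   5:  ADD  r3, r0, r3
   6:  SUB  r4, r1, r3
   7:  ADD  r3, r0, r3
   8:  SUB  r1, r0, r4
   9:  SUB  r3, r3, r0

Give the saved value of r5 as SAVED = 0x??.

after  0: r0=0x6b r1=0x42 r2=0x11 r3=0x62 r4=0x9c r5=0x4b  N=0 Z=0
after  1: r0=0x6b r1=0x00 r2=0x11 r3=0x62 r4=0x9c r5=0x4b  N=0 Z=1
after  2: r0=0x6b r1=0x00 r2=0x11 r3=0x62 r4=0x9c r5=0x00  N=0 Z=1
after  3: r0=0x6b r1=0x00 r2=0x11 r3=0x62 r4=0x9c r5=0x9c  N=1 Z=0
-- IRQ taken; context saved, return-PC = 4 --

SAVED = 0x9c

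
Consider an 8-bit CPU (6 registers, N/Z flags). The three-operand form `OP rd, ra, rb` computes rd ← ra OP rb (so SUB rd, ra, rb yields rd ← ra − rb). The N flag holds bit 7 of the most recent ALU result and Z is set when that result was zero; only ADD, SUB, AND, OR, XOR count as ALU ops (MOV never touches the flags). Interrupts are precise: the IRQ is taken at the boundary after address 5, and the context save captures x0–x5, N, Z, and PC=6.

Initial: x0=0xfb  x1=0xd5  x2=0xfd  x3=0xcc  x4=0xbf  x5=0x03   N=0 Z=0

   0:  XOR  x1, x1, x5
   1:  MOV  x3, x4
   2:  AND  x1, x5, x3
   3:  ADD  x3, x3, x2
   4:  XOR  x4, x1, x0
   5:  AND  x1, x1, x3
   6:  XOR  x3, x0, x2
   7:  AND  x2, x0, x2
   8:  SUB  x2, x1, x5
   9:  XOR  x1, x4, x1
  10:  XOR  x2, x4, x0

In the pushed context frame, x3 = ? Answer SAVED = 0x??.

SAVED = 0xbc

after  0: x0=0xfb x1=0xd6 x2=0xfd x3=0xcc x4=0xbf x5=0x03  N=1 Z=0
after  1: x0=0xfb x1=0xd6 x2=0xfd x3=0xbf x4=0xbf x5=0x03  N=1 Z=0
after  2: x0=0xfb x1=0x03 x2=0xfd x3=0xbf x4=0xbf x5=0x03  N=0 Z=0
after  3: x0=0xfb x1=0x03 x2=0xfd x3=0xbc x4=0xbf x5=0x03  N=1 Z=0
after  4: x0=0xfb x1=0x03 x2=0xfd x3=0xbc x4=0xf8 x5=0x03  N=1 Z=0
after  5: x0=0xfb x1=0x00 x2=0xfd x3=0xbc x4=0xf8 x5=0x03  N=0 Z=1
-- IRQ taken; context saved, return-PC = 6 --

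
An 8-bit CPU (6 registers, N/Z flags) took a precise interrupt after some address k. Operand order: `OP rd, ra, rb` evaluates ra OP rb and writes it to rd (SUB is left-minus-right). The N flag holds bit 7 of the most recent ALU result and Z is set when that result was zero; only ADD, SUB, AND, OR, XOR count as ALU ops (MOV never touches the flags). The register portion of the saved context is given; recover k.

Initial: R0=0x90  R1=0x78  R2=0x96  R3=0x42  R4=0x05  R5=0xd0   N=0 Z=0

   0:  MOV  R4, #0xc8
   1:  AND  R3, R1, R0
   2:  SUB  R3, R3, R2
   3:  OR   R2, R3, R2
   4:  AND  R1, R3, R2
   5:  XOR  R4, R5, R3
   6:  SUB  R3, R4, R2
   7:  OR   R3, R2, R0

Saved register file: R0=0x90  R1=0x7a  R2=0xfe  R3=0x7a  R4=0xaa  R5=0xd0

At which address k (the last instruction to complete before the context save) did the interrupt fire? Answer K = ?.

K = 5

after  0: R0=0x90 R1=0x78 R2=0x96 R3=0x42 R4=0xc8 R5=0xd0  N=0 Z=0
after  1: R0=0x90 R1=0x78 R2=0x96 R3=0x10 R4=0xc8 R5=0xd0  N=0 Z=0
after  2: R0=0x90 R1=0x78 R2=0x96 R3=0x7a R4=0xc8 R5=0xd0  N=0 Z=0
after  3: R0=0x90 R1=0x78 R2=0xfe R3=0x7a R4=0xc8 R5=0xd0  N=1 Z=0
after  4: R0=0x90 R1=0x7a R2=0xfe R3=0x7a R4=0xc8 R5=0xd0  N=0 Z=0
after  5: R0=0x90 R1=0x7a R2=0xfe R3=0x7a R4=0xaa R5=0xd0  N=1 Z=0
-- IRQ taken; context saved, return-PC = 6 --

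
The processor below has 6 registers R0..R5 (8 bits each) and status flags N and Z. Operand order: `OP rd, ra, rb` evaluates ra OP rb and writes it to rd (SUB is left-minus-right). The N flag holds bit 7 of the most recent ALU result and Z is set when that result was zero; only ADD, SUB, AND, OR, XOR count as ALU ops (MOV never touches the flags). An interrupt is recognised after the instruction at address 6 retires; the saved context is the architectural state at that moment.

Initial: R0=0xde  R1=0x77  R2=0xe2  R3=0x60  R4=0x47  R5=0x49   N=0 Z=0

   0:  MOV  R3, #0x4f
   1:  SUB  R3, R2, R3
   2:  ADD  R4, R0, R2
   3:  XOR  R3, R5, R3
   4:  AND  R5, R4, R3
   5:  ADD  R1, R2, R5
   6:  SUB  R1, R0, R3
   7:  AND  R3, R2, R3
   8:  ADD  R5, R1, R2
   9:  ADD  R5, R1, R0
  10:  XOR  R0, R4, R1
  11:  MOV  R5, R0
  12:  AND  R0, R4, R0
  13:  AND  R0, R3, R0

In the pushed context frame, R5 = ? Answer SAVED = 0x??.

SAVED = 0xc0

after  0: R0=0xde R1=0x77 R2=0xe2 R3=0x4f R4=0x47 R5=0x49  N=0 Z=0
after  1: R0=0xde R1=0x77 R2=0xe2 R3=0x93 R4=0x47 R5=0x49  N=1 Z=0
after  2: R0=0xde R1=0x77 R2=0xe2 R3=0x93 R4=0xc0 R5=0x49  N=1 Z=0
after  3: R0=0xde R1=0x77 R2=0xe2 R3=0xda R4=0xc0 R5=0x49  N=1 Z=0
after  4: R0=0xde R1=0x77 R2=0xe2 R3=0xda R4=0xc0 R5=0xc0  N=1 Z=0
after  5: R0=0xde R1=0xa2 R2=0xe2 R3=0xda R4=0xc0 R5=0xc0  N=1 Z=0
after  6: R0=0xde R1=0x04 R2=0xe2 R3=0xda R4=0xc0 R5=0xc0  N=0 Z=0
-- IRQ taken; context saved, return-PC = 7 --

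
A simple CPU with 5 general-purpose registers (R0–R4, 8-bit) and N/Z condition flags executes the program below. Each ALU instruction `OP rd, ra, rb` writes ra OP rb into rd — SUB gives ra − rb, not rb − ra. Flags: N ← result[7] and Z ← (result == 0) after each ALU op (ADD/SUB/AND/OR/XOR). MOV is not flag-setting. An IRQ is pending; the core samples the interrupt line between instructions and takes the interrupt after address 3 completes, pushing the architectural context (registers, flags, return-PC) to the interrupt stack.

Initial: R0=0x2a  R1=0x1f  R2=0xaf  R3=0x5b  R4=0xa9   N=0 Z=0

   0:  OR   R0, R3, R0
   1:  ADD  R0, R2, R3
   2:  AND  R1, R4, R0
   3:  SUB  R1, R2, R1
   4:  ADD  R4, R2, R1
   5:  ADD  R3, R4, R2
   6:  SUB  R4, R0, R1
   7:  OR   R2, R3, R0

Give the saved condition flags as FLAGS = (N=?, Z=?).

after  0: R0=0x7b R1=0x1f R2=0xaf R3=0x5b R4=0xa9  N=0 Z=0
after  1: R0=0x0a R1=0x1f R2=0xaf R3=0x5b R4=0xa9  N=0 Z=0
after  2: R0=0x0a R1=0x08 R2=0xaf R3=0x5b R4=0xa9  N=0 Z=0
after  3: R0=0x0a R1=0xa7 R2=0xaf R3=0x5b R4=0xa9  N=1 Z=0
-- IRQ taken; context saved, return-PC = 4 --

FLAGS = (N=1, Z=0)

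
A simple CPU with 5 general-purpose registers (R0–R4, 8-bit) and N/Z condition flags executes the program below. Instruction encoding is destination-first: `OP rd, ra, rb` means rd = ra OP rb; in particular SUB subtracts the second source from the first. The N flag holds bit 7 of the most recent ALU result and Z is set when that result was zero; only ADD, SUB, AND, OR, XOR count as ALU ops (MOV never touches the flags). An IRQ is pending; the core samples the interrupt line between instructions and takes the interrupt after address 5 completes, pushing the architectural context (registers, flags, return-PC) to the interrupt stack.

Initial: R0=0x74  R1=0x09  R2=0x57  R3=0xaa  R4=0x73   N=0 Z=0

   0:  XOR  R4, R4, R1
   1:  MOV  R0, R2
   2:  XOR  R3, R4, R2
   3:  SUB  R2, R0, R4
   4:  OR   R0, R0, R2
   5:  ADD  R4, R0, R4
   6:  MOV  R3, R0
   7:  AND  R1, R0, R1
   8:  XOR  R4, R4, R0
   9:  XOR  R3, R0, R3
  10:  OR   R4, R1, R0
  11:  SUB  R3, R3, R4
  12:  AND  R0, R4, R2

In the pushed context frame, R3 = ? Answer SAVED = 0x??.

SAVED = 0x2d

after  0: R0=0x74 R1=0x09 R2=0x57 R3=0xaa R4=0x7a  N=0 Z=0
after  1: R0=0x57 R1=0x09 R2=0x57 R3=0xaa R4=0x7a  N=0 Z=0
after  2: R0=0x57 R1=0x09 R2=0x57 R3=0x2d R4=0x7a  N=0 Z=0
after  3: R0=0x57 R1=0x09 R2=0xdd R3=0x2d R4=0x7a  N=1 Z=0
after  4: R0=0xdf R1=0x09 R2=0xdd R3=0x2d R4=0x7a  N=1 Z=0
after  5: R0=0xdf R1=0x09 R2=0xdd R3=0x2d R4=0x59  N=0 Z=0
-- IRQ taken; context saved, return-PC = 6 --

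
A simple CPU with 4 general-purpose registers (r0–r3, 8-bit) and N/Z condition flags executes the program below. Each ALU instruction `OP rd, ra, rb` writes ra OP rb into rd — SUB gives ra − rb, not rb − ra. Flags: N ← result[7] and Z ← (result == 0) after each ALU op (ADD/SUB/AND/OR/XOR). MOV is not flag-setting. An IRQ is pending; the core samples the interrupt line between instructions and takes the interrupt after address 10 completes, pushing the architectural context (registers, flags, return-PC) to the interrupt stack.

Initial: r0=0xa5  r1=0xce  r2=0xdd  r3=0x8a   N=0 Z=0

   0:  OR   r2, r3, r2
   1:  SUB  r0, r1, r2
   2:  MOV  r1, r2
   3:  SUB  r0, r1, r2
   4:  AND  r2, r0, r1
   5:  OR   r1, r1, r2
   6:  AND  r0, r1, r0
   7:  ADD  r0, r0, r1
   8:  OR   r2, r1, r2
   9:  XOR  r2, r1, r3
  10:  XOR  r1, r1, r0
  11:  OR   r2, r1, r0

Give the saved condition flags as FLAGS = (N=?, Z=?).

FLAGS = (N=0, Z=1)

after  0: r0=0xa5 r1=0xce r2=0xdf r3=0x8a  N=1 Z=0
after  1: r0=0xef r1=0xce r2=0xdf r3=0x8a  N=1 Z=0
after  2: r0=0xef r1=0xdf r2=0xdf r3=0x8a  N=1 Z=0
after  3: r0=0x00 r1=0xdf r2=0xdf r3=0x8a  N=0 Z=1
after  4: r0=0x00 r1=0xdf r2=0x00 r3=0x8a  N=0 Z=1
after  5: r0=0x00 r1=0xdf r2=0x00 r3=0x8a  N=1 Z=0
after  6: r0=0x00 r1=0xdf r2=0x00 r3=0x8a  N=0 Z=1
after  7: r0=0xdf r1=0xdf r2=0x00 r3=0x8a  N=1 Z=0
after  8: r0=0xdf r1=0xdf r2=0xdf r3=0x8a  N=1 Z=0
after  9: r0=0xdf r1=0xdf r2=0x55 r3=0x8a  N=0 Z=0
after 10: r0=0xdf r1=0x00 r2=0x55 r3=0x8a  N=0 Z=1
-- IRQ taken; context saved, return-PC = 11 --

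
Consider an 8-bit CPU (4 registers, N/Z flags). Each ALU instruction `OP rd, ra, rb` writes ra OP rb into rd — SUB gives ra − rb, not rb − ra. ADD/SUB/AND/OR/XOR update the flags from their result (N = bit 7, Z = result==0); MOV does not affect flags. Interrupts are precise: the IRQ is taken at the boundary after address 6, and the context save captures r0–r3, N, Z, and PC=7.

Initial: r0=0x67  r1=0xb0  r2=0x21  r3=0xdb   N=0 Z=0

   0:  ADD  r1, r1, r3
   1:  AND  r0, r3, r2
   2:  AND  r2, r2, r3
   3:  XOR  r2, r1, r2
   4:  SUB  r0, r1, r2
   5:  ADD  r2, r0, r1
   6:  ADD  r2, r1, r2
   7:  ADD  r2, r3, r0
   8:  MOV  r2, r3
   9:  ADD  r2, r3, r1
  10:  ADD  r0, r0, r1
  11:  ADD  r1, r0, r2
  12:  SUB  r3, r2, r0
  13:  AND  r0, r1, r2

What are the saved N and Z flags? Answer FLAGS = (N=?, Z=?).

after  0: r0=0x67 r1=0x8b r2=0x21 r3=0xdb  N=1 Z=0
after  1: r0=0x01 r1=0x8b r2=0x21 r3=0xdb  N=0 Z=0
after  2: r0=0x01 r1=0x8b r2=0x01 r3=0xdb  N=0 Z=0
after  3: r0=0x01 r1=0x8b r2=0x8a r3=0xdb  N=1 Z=0
after  4: r0=0x01 r1=0x8b r2=0x8a r3=0xdb  N=0 Z=0
after  5: r0=0x01 r1=0x8b r2=0x8c r3=0xdb  N=1 Z=0
after  6: r0=0x01 r1=0x8b r2=0x17 r3=0xdb  N=0 Z=0
-- IRQ taken; context saved, return-PC = 7 --

FLAGS = (N=0, Z=0)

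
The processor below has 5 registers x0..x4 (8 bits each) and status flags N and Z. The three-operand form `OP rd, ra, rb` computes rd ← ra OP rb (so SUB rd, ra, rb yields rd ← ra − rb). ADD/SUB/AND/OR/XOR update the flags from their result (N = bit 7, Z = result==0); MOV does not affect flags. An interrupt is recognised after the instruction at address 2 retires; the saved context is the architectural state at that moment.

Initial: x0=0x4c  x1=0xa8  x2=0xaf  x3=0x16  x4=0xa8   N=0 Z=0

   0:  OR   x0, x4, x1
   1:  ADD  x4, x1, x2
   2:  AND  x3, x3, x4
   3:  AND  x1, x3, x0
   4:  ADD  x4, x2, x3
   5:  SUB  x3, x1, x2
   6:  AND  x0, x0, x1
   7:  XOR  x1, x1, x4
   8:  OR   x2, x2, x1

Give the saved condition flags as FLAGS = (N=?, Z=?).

FLAGS = (N=0, Z=0)

after  0: x0=0xa8 x1=0xa8 x2=0xaf x3=0x16 x4=0xa8  N=1 Z=0
after  1: x0=0xa8 x1=0xa8 x2=0xaf x3=0x16 x4=0x57  N=0 Z=0
after  2: x0=0xa8 x1=0xa8 x2=0xaf x3=0x16 x4=0x57  N=0 Z=0
-- IRQ taken; context saved, return-PC = 3 --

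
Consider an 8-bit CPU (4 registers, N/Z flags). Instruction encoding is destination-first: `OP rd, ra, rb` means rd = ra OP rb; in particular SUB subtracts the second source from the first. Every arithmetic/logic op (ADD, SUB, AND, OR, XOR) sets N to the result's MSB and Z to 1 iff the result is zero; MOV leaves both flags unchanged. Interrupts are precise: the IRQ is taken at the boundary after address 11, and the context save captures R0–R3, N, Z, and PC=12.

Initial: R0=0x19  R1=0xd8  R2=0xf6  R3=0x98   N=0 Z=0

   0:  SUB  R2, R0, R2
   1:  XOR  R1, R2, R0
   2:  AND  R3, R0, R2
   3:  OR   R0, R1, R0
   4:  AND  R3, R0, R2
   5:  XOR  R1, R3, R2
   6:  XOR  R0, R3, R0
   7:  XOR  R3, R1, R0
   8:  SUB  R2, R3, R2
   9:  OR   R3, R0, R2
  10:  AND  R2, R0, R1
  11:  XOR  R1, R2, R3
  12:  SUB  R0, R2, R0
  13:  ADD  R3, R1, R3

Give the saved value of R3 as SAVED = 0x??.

after  0: R0=0x19 R1=0xd8 R2=0x23 R3=0x98  N=0 Z=0
after  1: R0=0x19 R1=0x3a R2=0x23 R3=0x98  N=0 Z=0
after  2: R0=0x19 R1=0x3a R2=0x23 R3=0x01  N=0 Z=0
after  3: R0=0x3b R1=0x3a R2=0x23 R3=0x01  N=0 Z=0
after  4: R0=0x3b R1=0x3a R2=0x23 R3=0x23  N=0 Z=0
after  5: R0=0x3b R1=0x00 R2=0x23 R3=0x23  N=0 Z=1
after  6: R0=0x18 R1=0x00 R2=0x23 R3=0x23  N=0 Z=0
after  7: R0=0x18 R1=0x00 R2=0x23 R3=0x18  N=0 Z=0
after  8: R0=0x18 R1=0x00 R2=0xf5 R3=0x18  N=1 Z=0
after  9: R0=0x18 R1=0x00 R2=0xf5 R3=0xfd  N=1 Z=0
after 10: R0=0x18 R1=0x00 R2=0x00 R3=0xfd  N=0 Z=1
after 11: R0=0x18 R1=0xfd R2=0x00 R3=0xfd  N=1 Z=0
-- IRQ taken; context saved, return-PC = 12 --

SAVED = 0xfd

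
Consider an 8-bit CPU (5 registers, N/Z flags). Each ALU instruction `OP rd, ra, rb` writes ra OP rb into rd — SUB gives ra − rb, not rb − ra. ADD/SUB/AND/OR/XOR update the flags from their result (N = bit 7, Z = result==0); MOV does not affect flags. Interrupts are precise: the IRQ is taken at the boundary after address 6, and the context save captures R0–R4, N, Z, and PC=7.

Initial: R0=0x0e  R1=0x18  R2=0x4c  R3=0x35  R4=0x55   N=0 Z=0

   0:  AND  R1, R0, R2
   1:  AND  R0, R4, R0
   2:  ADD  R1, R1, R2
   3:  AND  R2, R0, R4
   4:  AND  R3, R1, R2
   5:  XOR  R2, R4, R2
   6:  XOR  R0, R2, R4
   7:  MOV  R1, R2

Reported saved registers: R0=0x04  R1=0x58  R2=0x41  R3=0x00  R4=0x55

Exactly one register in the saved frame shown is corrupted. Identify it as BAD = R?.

after  0: R0=0x0e R1=0x0c R2=0x4c R3=0x35 R4=0x55  N=0 Z=0
after  1: R0=0x04 R1=0x0c R2=0x4c R3=0x35 R4=0x55  N=0 Z=0
after  2: R0=0x04 R1=0x58 R2=0x4c R3=0x35 R4=0x55  N=0 Z=0
after  3: R0=0x04 R1=0x58 R2=0x04 R3=0x35 R4=0x55  N=0 Z=0
after  4: R0=0x04 R1=0x58 R2=0x04 R3=0x00 R4=0x55  N=0 Z=1
after  5: R0=0x04 R1=0x58 R2=0x51 R3=0x00 R4=0x55  N=0 Z=0
after  6: R0=0x04 R1=0x58 R2=0x51 R3=0x00 R4=0x55  N=0 Z=0
-- IRQ taken; context saved, return-PC = 7 --
mismatch: R2: reported 0x41 vs actual 0x51

BAD = R2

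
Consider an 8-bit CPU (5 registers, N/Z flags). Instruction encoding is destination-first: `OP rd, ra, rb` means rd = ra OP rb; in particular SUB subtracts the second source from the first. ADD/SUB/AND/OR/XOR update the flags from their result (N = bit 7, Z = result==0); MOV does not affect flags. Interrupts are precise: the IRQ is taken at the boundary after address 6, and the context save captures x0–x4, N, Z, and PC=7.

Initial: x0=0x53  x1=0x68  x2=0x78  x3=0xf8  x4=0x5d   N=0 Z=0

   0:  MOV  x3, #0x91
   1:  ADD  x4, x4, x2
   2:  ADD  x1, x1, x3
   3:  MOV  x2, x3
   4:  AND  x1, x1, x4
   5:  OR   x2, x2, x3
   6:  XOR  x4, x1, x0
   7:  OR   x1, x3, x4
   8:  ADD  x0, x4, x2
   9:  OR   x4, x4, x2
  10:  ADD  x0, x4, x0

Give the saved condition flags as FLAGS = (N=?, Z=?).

after  0: x0=0x53 x1=0x68 x2=0x78 x3=0x91 x4=0x5d  N=0 Z=0
after  1: x0=0x53 x1=0x68 x2=0x78 x3=0x91 x4=0xd5  N=1 Z=0
after  2: x0=0x53 x1=0xf9 x2=0x78 x3=0x91 x4=0xd5  N=1 Z=0
after  3: x0=0x53 x1=0xf9 x2=0x91 x3=0x91 x4=0xd5  N=1 Z=0
after  4: x0=0x53 x1=0xd1 x2=0x91 x3=0x91 x4=0xd5  N=1 Z=0
after  5: x0=0x53 x1=0xd1 x2=0x91 x3=0x91 x4=0xd5  N=1 Z=0
after  6: x0=0x53 x1=0xd1 x2=0x91 x3=0x91 x4=0x82  N=1 Z=0
-- IRQ taken; context saved, return-PC = 7 --

FLAGS = (N=1, Z=0)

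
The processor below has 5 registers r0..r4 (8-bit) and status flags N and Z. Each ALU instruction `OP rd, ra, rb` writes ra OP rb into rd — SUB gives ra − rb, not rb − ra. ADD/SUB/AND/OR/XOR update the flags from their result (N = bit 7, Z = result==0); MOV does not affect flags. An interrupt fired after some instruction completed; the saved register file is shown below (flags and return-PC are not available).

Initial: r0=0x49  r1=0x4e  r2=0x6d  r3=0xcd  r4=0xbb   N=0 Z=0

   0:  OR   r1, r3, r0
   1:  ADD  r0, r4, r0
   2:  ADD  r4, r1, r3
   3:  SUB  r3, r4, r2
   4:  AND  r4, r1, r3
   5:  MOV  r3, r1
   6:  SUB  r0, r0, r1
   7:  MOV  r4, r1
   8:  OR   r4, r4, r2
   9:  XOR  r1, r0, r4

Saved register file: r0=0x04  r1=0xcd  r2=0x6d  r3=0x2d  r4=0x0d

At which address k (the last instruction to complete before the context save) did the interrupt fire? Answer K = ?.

after  0: r0=0x49 r1=0xcd r2=0x6d r3=0xcd r4=0xbb  N=1 Z=0
after  1: r0=0x04 r1=0xcd r2=0x6d r3=0xcd r4=0xbb  N=0 Z=0
after  2: r0=0x04 r1=0xcd r2=0x6d r3=0xcd r4=0x9a  N=1 Z=0
after  3: r0=0x04 r1=0xcd r2=0x6d r3=0x2d r4=0x9a  N=0 Z=0
after  4: r0=0x04 r1=0xcd r2=0x6d r3=0x2d r4=0x0d  N=0 Z=0
-- IRQ taken; context saved, return-PC = 5 --

K = 4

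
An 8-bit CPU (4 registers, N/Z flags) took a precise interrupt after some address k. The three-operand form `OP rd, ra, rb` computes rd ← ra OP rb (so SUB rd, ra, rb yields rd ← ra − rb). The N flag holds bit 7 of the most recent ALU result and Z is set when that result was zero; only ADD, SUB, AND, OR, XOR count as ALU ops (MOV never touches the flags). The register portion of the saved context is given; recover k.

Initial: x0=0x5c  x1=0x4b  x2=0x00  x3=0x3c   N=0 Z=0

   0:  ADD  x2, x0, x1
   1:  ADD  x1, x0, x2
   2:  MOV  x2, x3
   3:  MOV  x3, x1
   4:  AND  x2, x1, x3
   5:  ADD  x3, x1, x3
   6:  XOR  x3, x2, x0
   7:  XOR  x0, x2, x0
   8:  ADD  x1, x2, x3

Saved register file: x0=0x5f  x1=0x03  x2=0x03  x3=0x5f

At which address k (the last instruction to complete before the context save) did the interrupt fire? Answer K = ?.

after  0: x0=0x5c x1=0x4b x2=0xa7 x3=0x3c  N=1 Z=0
after  1: x0=0x5c x1=0x03 x2=0xa7 x3=0x3c  N=0 Z=0
after  2: x0=0x5c x1=0x03 x2=0x3c x3=0x3c  N=0 Z=0
after  3: x0=0x5c x1=0x03 x2=0x3c x3=0x03  N=0 Z=0
after  4: x0=0x5c x1=0x03 x2=0x03 x3=0x03  N=0 Z=0
after  5: x0=0x5c x1=0x03 x2=0x03 x3=0x06  N=0 Z=0
after  6: x0=0x5c x1=0x03 x2=0x03 x3=0x5f  N=0 Z=0
after  7: x0=0x5f x1=0x03 x2=0x03 x3=0x5f  N=0 Z=0
-- IRQ taken; context saved, return-PC = 8 --

K = 7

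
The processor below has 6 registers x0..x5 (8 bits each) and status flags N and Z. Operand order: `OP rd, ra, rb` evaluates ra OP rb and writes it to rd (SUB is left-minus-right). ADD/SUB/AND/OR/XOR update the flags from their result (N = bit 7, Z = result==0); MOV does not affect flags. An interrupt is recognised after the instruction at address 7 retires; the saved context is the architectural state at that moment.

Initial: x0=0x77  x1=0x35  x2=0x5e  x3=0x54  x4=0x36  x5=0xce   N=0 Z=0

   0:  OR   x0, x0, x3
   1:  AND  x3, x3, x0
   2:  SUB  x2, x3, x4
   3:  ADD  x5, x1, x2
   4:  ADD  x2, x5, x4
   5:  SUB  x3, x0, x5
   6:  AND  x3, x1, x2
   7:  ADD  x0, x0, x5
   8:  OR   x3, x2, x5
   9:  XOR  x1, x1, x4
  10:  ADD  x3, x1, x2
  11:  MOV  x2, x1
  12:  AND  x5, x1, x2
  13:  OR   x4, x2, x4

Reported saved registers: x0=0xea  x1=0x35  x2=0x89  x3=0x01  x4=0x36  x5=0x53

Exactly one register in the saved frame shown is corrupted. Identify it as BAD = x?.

after  0: x0=0x77 x1=0x35 x2=0x5e x3=0x54 x4=0x36 x5=0xce  N=0 Z=0
after  1: x0=0x77 x1=0x35 x2=0x5e x3=0x54 x4=0x36 x5=0xce  N=0 Z=0
after  2: x0=0x77 x1=0x35 x2=0x1e x3=0x54 x4=0x36 x5=0xce  N=0 Z=0
after  3: x0=0x77 x1=0x35 x2=0x1e x3=0x54 x4=0x36 x5=0x53  N=0 Z=0
after  4: x0=0x77 x1=0x35 x2=0x89 x3=0x54 x4=0x36 x5=0x53  N=1 Z=0
after  5: x0=0x77 x1=0x35 x2=0x89 x3=0x24 x4=0x36 x5=0x53  N=0 Z=0
after  6: x0=0x77 x1=0x35 x2=0x89 x3=0x01 x4=0x36 x5=0x53  N=0 Z=0
after  7: x0=0xca x1=0x35 x2=0x89 x3=0x01 x4=0x36 x5=0x53  N=1 Z=0
-- IRQ taken; context saved, return-PC = 8 --
mismatch: x0: reported 0xea vs actual 0xca

BAD = x0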